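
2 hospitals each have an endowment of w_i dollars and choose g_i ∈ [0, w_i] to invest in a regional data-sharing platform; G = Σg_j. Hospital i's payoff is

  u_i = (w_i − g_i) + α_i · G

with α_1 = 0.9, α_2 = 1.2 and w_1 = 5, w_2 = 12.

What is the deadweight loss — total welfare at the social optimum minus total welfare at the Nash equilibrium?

∂u_i/∂g_i = α_i − 1, so hospital i contributes w_i if α_i > 1, else 0.
α_i > 1 for i ∈ {2}; NE contributions (0, 12), G = 12.
W^NE = Σw_i − G^NE + (Σα_i)·G^NE = 17 + 1.1·12 = 30.2.
Planner: ∂(Σu_j)/∂g_i = Σα_j − 1 = 1.1 > 0, so everyone contributes w_i; G^SO = 17, W^SO = 17 + 1.1·17 = 35.7.
Deadweight loss = 5.5.

5.5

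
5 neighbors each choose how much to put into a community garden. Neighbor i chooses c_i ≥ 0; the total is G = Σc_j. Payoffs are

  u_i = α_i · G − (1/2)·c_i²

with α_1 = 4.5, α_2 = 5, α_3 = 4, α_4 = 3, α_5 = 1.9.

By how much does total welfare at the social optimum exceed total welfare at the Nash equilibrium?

Neighbor i's FOC: ∂u_i/∂c_i = α_i − c_i = 0, so c_i* = α_i.
NE contributions = (4.5, 5, 4, 3, 1.9); G = 18.4.
W^NE = (Σα)·G − ½Σα_i² = 18.4² − ½·73.86 = 301.63.
Planner sets c_i = Σα_j = 18.4 for every i, so G^SO = 5·18.4 = 92.
W^SO = (Σα)·G^SO − ½·5·(Σα)² = (5/2)·18.4² = 846.4.
Deadweight loss = W^SO − W^NE = 544.77.

544.77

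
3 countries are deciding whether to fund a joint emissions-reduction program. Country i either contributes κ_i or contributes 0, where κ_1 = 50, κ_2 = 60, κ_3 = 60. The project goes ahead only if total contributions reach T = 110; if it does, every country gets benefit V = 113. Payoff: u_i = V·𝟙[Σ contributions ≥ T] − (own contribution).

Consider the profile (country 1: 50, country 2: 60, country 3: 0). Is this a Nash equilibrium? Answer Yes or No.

Total = 110 ≥ 110: provided.
Country 1 (pledges 50, payoff 63): dropping to 0 → total 60, payoff 0. No gain.
Country 2 (pledges 60, payoff 53): dropping to 0 → total 50, payoff 0. No gain.
Country 3 (pledges 0, payoff 113): pledging 60 → total 170, payoff 53. No gain.

Yes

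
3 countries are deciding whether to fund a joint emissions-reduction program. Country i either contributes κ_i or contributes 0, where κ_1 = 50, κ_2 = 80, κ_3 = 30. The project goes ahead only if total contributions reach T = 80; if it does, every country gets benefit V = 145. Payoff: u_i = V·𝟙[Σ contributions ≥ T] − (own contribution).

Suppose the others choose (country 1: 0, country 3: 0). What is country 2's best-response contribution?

80

Others' total = 0. Contributing 80 brings total to 80 ≥ 80: gain V − κ_2 = 65.
Best response: 80.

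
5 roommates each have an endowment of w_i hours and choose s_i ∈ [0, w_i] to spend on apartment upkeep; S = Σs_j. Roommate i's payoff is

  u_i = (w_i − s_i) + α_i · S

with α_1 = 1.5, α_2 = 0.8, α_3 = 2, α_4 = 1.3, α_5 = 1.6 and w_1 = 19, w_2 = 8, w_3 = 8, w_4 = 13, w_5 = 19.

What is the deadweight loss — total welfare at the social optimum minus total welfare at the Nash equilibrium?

∂u_i/∂s_i = α_i − 1, so roommate i contributes w_i if α_i > 1, else 0.
α_i > 1 for i ∈ {1, 3, 4, 5}; NE contributions (19, 0, 8, 13, 19), S = 59.
W^NE = Σw_i − S^NE + (Σα_i)·S^NE = 67 + 6.2·59 = 432.8.
Planner: ∂(Σu_j)/∂s_i = Σα_j − 1 = 6.2 > 0, so everyone contributes w_i; S^SO = 67, W^SO = 67 + 6.2·67 = 482.4.
Deadweight loss = 49.6.

49.6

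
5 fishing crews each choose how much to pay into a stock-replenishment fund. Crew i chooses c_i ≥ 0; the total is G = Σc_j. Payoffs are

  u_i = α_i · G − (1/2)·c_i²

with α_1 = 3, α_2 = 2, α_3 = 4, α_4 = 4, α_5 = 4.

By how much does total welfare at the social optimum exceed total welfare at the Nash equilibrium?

464

Crew i's FOC: ∂u_i/∂c_i = α_i − c_i = 0, so c_i* = α_i.
NE contributions = (3, 2, 4, 4, 4); G = 17.
W^NE = (Σα)·G − ½Σα_i² = 17² − ½·61 = 258.5.
Planner sets c_i = Σα_j = 17 for every i, so G^SO = 5·17 = 85.
W^SO = (Σα)·G^SO − ½·5·(Σα)² = (5/2)·17² = 722.5.
Deadweight loss = W^SO − W^NE = 464.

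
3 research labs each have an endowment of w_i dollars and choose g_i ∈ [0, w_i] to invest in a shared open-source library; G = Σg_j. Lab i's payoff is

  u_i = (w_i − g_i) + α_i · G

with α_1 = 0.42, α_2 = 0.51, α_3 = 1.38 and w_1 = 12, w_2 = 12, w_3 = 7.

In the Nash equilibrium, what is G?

∂u_i/∂g_i = α_i − 1, so lab i contributes w_i if α_i > 1, else 0.
α_i > 1 for i ∈ {3}; NE contributions (0, 0, 7), G = 7.

7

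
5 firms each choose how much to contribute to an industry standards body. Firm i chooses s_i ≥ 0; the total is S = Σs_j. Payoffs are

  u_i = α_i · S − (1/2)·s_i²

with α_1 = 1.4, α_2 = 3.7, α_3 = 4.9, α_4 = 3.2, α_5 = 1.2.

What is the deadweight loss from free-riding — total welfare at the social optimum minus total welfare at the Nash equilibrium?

336.71

Firm i's FOC: ∂u_i/∂s_i = α_i − s_i = 0, so s_i* = α_i.
NE contributions = (1.4, 3.7, 4.9, 3.2, 1.2); S = 14.4.
W^NE = (Σα)·S − ½Σα_i² = 14.4² − ½·51.34 = 181.69.
Planner sets s_i = Σα_j = 14.4 for every i, so S^SO = 5·14.4 = 72.
W^SO = (Σα)·S^SO − ½·5·(Σα)² = (5/2)·14.4² = 518.4.
Deadweight loss = W^SO − W^NE = 336.71.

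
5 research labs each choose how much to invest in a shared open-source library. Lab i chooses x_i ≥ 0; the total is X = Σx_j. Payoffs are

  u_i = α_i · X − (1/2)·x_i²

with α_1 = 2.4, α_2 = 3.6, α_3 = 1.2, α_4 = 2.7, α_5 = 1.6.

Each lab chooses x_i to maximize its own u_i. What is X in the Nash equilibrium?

11.5

Lab i's FOC: ∂u_i/∂x_i = α_i − x_i = 0, so x_i* = α_i.
NE contributions = (2.4, 3.6, 1.2, 2.7, 1.6); X = 11.5.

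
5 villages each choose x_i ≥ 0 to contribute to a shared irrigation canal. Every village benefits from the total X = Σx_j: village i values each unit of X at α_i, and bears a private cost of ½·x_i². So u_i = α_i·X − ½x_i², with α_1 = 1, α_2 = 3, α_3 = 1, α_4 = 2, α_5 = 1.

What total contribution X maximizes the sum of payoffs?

Planner FOC: ∂(Σu_j)/∂x_i = (Σα_j) − x_i = 0, so x_i^SO = Σα_j = 8 for every i; X^SO = 40.

40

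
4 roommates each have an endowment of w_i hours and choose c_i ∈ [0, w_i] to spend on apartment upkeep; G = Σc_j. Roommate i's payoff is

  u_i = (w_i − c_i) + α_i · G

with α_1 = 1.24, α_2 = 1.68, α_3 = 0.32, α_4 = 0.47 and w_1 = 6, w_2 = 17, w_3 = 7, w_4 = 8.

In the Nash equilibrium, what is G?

23

∂u_i/∂c_i = α_i − 1, so roommate i contributes w_i if α_i > 1, else 0.
α_i > 1 for i ∈ {1, 2}; NE contributions (6, 17, 0, 0), G = 23.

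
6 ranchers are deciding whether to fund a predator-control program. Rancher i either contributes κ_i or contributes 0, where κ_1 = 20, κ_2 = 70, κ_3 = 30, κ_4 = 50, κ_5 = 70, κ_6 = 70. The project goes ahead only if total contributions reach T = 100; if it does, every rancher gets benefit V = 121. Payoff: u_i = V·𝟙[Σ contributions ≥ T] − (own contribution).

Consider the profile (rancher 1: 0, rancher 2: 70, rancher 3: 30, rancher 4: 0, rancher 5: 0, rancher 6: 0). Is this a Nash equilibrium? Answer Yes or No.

Total = 100 ≥ 100: provided.
Rancher 1 (pledges 0, payoff 121): pledging 20 → total 120, payoff 101. No gain.
Rancher 2 (pledges 70, payoff 51): dropping to 0 → total 30, payoff 0. No gain.
Rancher 3 (pledges 30, payoff 91): dropping to 0 → total 70, payoff 0. No gain.
Rancher 4 (pledges 0, payoff 121): pledging 50 → total 150, payoff 71. No gain.
Rancher 5 (pledges 0, payoff 121): pledging 70 → total 170, payoff 51. No gain.
Rancher 6 (pledges 0, payoff 121): pledging 70 → total 170, payoff 51. No gain.

Yes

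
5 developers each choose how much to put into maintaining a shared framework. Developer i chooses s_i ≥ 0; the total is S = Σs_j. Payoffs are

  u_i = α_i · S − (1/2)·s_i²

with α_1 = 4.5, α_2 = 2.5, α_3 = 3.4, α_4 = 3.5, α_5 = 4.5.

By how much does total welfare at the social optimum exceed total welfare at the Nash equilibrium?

543.12

Developer i's FOC: ∂u_i/∂s_i = α_i − s_i = 0, so s_i* = α_i.
NE contributions = (4.5, 2.5, 3.4, 3.5, 4.5); S = 18.4.
W^NE = (Σα)·S − ½Σα_i² = 18.4² − ½·70.56 = 303.28.
Planner sets s_i = Σα_j = 18.4 for every i, so S^SO = 5·18.4 = 92.
W^SO = (Σα)·S^SO − ½·5·(Σα)² = (5/2)·18.4² = 846.4.
Deadweight loss = W^SO − W^NE = 543.12.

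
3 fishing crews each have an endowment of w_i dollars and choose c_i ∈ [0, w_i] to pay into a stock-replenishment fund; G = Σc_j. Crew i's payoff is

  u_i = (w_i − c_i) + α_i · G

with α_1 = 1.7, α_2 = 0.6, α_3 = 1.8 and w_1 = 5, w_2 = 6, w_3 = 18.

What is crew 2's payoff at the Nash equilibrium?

∂u_i/∂c_i = α_i − 1, so crew i contributes w_i if α_i > 1, else 0.
α_i > 1 for i ∈ {1, 3}; NE contributions (5, 0, 18), G = 23.
u_2 = (6 − 0) + 0.6·23 = 19.8.

19.8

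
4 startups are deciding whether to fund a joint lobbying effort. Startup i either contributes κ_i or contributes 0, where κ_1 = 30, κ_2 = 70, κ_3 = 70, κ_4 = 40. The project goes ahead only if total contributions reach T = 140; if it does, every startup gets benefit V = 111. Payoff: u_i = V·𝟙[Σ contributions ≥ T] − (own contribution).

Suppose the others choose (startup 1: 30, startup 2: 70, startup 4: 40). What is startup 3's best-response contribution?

0

Others' total = 140 ≥ 140; contributing adds cost 70 for no extra benefit.
Best response: 0.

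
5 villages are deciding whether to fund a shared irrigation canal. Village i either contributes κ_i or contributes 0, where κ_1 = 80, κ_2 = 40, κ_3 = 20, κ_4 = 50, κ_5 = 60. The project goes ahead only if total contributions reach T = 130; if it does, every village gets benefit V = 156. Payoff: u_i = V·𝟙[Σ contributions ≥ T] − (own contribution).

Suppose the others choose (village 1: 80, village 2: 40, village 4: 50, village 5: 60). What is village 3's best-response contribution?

0

Others' total = 230 ≥ 130; contributing adds cost 20 for no extra benefit.
Best response: 0.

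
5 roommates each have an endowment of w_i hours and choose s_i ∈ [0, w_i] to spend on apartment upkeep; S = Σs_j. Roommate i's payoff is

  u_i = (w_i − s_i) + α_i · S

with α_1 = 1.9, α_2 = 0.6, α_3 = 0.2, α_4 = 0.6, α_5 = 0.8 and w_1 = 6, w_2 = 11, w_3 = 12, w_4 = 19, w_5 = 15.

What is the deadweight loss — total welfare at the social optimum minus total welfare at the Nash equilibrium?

176.7

∂u_i/∂s_i = α_i − 1, so roommate i contributes w_i if α_i > 1, else 0.
α_i > 1 for i ∈ {1}; NE contributions (6, 0, 0, 0, 0), S = 6.
W^NE = Σw_i − S^NE + (Σα_i)·S^NE = 63 + 3.1·6 = 81.6.
Planner: ∂(Σu_j)/∂s_i = Σα_j − 1 = 3.1 > 0, so everyone contributes w_i; S^SO = 63, W^SO = 63 + 3.1·63 = 258.3.
Deadweight loss = 176.7.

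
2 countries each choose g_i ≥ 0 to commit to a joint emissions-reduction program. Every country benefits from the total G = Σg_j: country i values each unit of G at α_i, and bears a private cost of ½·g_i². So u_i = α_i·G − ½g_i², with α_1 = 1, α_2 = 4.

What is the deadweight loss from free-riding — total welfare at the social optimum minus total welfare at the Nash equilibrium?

8.5

Country i's FOC: ∂u_i/∂g_i = α_i − g_i = 0, so g_i* = α_i.
NE contributions = (1, 4); G = 5.
W^NE = (Σα)·G − ½Σα_i² = 5² − ½·17 = 16.5.
Planner sets g_i = Σα_j = 5 for every i, so G^SO = 2·5 = 10.
W^SO = (Σα)·G^SO − ½·2·(Σα)² = (2/2)·5² = 25.
Deadweight loss = W^SO − W^NE = 8.5.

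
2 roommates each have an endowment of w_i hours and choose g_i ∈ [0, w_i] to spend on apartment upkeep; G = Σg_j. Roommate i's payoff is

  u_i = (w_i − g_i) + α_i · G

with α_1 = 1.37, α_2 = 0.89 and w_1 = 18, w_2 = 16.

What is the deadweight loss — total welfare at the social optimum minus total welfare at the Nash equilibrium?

∂u_i/∂g_i = α_i − 1, so roommate i contributes w_i if α_i > 1, else 0.
α_i > 1 for i ∈ {1}; NE contributions (18, 0), G = 18.
W^NE = Σw_i − G^NE + (Σα_i)·G^NE = 34 + 1.26·18 = 56.68.
Planner: ∂(Σu_j)/∂g_i = Σα_j − 1 = 1.26 > 0, so everyone contributes w_i; G^SO = 34, W^SO = 34 + 1.26·34 = 76.84.
Deadweight loss = 20.16.

20.16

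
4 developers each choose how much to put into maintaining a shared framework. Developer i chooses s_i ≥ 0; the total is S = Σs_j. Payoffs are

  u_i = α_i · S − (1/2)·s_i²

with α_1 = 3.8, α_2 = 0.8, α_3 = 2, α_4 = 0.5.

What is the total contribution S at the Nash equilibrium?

7.1

Developer i's FOC: ∂u_i/∂s_i = α_i − s_i = 0, so s_i* = α_i.
NE contributions = (3.8, 0.8, 2, 0.5); S = 7.1.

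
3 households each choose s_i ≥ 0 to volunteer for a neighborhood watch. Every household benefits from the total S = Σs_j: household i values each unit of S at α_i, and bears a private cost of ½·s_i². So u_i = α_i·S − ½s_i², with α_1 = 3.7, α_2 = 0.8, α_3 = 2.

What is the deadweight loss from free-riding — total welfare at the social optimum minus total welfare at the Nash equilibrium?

Household i's FOC: ∂u_i/∂s_i = α_i − s_i = 0, so s_i* = α_i.
NE contributions = (3.7, 0.8, 2); S = 6.5.
W^NE = (Σα)·S − ½Σα_i² = 6.5² − ½·18.33 = 33.085.
Planner sets s_i = Σα_j = 6.5 for every i, so S^SO = 3·6.5 = 19.5.
W^SO = (Σα)·S^SO − ½·3·(Σα)² = (3/2)·6.5² = 63.375.
Deadweight loss = W^SO − W^NE = 30.29.

30.29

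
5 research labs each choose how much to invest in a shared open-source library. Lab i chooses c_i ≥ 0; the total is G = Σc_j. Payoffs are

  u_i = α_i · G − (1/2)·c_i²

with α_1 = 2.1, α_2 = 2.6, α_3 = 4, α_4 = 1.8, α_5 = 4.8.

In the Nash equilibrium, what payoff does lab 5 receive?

Lab i's FOC: ∂u_i/∂c_i = α_i − c_i = 0, so c_i* = α_i.
NE contributions = (2.1, 2.6, 4, 1.8, 4.8); G = 15.3.
u_5 = α_5·G − ½·(c_5)² = 4.8·15.3 − ½·4.8² = 61.92.

61.92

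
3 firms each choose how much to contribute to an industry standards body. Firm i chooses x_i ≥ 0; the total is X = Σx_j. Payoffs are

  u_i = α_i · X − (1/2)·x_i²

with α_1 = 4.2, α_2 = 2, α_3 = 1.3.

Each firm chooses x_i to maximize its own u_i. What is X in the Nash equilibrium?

7.5

Firm i's FOC: ∂u_i/∂x_i = α_i − x_i = 0, so x_i* = α_i.
NE contributions = (4.2, 2, 1.3); X = 7.5.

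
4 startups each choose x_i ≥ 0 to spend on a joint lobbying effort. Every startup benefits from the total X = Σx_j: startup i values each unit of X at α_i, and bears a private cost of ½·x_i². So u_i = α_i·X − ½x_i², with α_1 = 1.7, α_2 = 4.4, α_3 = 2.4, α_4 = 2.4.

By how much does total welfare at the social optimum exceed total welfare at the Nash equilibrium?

Startup i's FOC: ∂u_i/∂x_i = α_i − x_i = 0, so x_i* = α_i.
NE contributions = (1.7, 4.4, 2.4, 2.4); X = 10.9.
W^NE = (Σα)·X − ½Σα_i² = 10.9² − ½·33.77 = 101.925.
Planner sets x_i = Σα_j = 10.9 for every i, so X^SO = 4·10.9 = 43.6.
W^SO = (Σα)·X^SO − ½·4·(Σα)² = (4/2)·10.9² = 237.62.
Deadweight loss = W^SO − W^NE = 135.695.

135.695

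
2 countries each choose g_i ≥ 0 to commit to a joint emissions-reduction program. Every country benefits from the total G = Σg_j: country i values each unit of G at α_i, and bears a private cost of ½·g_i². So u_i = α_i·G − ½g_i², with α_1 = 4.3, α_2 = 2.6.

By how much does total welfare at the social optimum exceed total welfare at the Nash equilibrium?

Country i's FOC: ∂u_i/∂g_i = α_i − g_i = 0, so g_i* = α_i.
NE contributions = (4.3, 2.6); G = 6.9.
W^NE = (Σα)·G − ½Σα_i² = 6.9² − ½·25.25 = 34.985.
Planner sets g_i = Σα_j = 6.9 for every i, so G^SO = 2·6.9 = 13.8.
W^SO = (Σα)·G^SO − ½·2·(Σα)² = (2/2)·6.9² = 47.61.
Deadweight loss = W^SO − W^NE = 12.625.

12.625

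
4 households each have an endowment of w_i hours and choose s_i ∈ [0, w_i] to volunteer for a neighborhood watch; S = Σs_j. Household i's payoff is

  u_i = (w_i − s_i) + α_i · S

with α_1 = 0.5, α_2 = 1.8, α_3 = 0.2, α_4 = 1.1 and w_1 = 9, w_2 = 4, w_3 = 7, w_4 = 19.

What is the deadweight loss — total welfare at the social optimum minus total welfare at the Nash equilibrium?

∂u_i/∂s_i = α_i − 1, so household i contributes w_i if α_i > 1, else 0.
α_i > 1 for i ∈ {2, 4}; NE contributions (0, 4, 0, 19), S = 23.
W^NE = Σw_i − S^NE + (Σα_i)·S^NE = 39 + 2.6·23 = 98.8.
Planner: ∂(Σu_j)/∂s_i = Σα_j − 1 = 2.6 > 0, so everyone contributes w_i; S^SO = 39, W^SO = 39 + 2.6·39 = 140.4.
Deadweight loss = 41.6.

41.6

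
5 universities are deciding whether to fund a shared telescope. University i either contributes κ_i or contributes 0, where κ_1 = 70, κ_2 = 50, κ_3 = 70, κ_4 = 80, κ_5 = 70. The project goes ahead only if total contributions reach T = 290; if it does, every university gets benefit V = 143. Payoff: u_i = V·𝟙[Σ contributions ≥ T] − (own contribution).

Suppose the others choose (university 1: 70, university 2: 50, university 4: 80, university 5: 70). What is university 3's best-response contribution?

Others' total = 270. Contributing 70 brings total to 340 ≥ 290: gain V − κ_3 = 73.
Best response: 70.

70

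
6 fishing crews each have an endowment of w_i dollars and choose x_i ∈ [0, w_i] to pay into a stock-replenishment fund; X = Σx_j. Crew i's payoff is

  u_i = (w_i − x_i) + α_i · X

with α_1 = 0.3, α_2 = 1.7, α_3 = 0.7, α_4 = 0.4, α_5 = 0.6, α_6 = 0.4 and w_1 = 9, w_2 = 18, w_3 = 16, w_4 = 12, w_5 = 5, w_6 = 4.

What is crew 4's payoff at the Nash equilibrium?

∂u_i/∂x_i = α_i − 1, so crew i contributes w_i if α_i > 1, else 0.
α_i > 1 for i ∈ {2}; NE contributions (0, 18, 0, 0, 0, 0), X = 18.
u_4 = (12 − 0) + 0.4·18 = 19.2.

19.2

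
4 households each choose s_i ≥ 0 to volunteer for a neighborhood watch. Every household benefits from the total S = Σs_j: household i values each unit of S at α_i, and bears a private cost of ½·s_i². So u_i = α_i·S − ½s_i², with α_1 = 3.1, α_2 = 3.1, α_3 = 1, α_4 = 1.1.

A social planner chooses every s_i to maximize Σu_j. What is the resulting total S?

33.2

Planner FOC: ∂(Σu_j)/∂s_i = (Σα_j) − s_i = 0, so s_i^SO = Σα_j = 8.3 for every i; S^SO = 33.2.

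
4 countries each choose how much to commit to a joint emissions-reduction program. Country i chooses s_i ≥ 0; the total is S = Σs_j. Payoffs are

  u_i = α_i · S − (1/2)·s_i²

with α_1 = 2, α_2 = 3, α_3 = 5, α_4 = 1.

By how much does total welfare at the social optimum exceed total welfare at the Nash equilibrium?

Country i's FOC: ∂u_i/∂s_i = α_i − s_i = 0, so s_i* = α_i.
NE contributions = (2, 3, 5, 1); S = 11.
W^NE = (Σα)·S − ½Σα_i² = 11² − ½·39 = 101.5.
Planner sets s_i = Σα_j = 11 for every i, so S^SO = 4·11 = 44.
W^SO = (Σα)·S^SO − ½·4·(Σα)² = (4/2)·11² = 242.
Deadweight loss = W^SO − W^NE = 140.5.

140.5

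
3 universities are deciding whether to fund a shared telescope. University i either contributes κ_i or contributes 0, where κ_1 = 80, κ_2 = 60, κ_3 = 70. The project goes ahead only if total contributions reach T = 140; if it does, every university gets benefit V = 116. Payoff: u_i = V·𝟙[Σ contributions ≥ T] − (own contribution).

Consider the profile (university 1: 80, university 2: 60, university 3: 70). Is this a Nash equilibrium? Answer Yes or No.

No

Total = 210 ≥ 140: provided.
University 1 (pledges 80, payoff 36): dropping to 0 → total 130, payoff 0. No gain.
University 2 (pledges 60, payoff 56): dropping to 0 → total 150, payoff 116. Profitable deviation.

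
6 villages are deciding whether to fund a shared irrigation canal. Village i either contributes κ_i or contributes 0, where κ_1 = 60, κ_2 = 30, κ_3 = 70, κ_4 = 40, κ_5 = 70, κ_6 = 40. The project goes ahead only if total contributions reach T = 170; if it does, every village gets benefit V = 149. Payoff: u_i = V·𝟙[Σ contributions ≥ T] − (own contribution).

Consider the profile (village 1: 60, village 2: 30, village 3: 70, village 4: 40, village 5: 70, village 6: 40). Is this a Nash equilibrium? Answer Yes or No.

Total = 310 ≥ 170: provided.
Village 1 (pledges 60, payoff 89): dropping to 0 → total 250, payoff 149. Profitable deviation.

No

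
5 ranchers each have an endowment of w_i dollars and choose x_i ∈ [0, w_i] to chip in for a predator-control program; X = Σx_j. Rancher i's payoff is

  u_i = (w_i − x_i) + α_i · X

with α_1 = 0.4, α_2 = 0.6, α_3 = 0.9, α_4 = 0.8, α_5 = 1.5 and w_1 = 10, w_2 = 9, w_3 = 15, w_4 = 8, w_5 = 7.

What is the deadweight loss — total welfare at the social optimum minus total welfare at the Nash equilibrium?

134.4

∂u_i/∂x_i = α_i − 1, so rancher i contributes w_i if α_i > 1, else 0.
α_i > 1 for i ∈ {5}; NE contributions (0, 0, 0, 0, 7), X = 7.
W^NE = Σw_i − X^NE + (Σα_i)·X^NE = 49 + 3.2·7 = 71.4.
Planner: ∂(Σu_j)/∂x_i = Σα_j − 1 = 3.2 > 0, so everyone contributes w_i; X^SO = 49, W^SO = 49 + 3.2·49 = 205.8.
Deadweight loss = 134.4.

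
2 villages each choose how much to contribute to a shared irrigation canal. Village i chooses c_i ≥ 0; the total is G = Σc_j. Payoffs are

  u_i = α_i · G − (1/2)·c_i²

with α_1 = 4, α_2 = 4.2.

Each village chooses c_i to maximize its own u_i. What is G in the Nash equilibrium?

8.2

Village i's FOC: ∂u_i/∂c_i = α_i − c_i = 0, so c_i* = α_i.
NE contributions = (4, 4.2); G = 8.2.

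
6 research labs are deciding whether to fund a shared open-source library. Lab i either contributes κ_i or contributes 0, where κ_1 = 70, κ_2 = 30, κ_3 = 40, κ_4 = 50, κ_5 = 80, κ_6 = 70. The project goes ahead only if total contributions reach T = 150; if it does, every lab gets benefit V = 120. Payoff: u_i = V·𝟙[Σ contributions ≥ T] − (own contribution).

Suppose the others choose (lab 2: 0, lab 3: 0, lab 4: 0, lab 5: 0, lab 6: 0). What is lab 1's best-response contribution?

0

Others' total = 0. Even contributing 70 gives 70 < 150: no benefit either way.
Best response: 0.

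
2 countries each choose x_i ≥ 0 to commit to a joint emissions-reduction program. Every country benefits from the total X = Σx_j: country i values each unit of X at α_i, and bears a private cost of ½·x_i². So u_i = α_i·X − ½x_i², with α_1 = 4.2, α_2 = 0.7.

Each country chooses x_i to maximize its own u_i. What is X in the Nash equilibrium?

4.9

Country i's FOC: ∂u_i/∂x_i = α_i − x_i = 0, so x_i* = α_i.
NE contributions = (4.2, 0.7); X = 4.9.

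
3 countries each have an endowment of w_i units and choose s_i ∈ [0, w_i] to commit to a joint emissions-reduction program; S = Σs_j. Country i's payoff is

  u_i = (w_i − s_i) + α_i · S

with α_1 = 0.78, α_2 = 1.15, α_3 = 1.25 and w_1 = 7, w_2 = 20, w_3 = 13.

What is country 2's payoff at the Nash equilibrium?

37.95

∂u_i/∂s_i = α_i − 1, so country i contributes w_i if α_i > 1, else 0.
α_i > 1 for i ∈ {2, 3}; NE contributions (0, 20, 13), S = 33.
u_2 = (20 − 20) + 1.15·33 = 37.95.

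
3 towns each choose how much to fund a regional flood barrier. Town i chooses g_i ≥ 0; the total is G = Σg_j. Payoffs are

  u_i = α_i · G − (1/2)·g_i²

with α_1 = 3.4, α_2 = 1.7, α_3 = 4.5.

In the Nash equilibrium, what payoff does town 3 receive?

33.075

Town i's FOC: ∂u_i/∂g_i = α_i − g_i = 0, so g_i* = α_i.
NE contributions = (3.4, 1.7, 4.5); G = 9.6.
u_3 = α_3·G − ½·(g_3)² = 4.5·9.6 − ½·4.5² = 33.075.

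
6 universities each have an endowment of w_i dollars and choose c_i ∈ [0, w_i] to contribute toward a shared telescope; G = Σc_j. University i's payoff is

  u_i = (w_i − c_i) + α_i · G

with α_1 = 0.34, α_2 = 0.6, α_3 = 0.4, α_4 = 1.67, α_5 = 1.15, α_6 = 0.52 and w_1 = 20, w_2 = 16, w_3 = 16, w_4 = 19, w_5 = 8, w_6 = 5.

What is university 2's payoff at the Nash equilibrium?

32.2

∂u_i/∂c_i = α_i − 1, so university i contributes w_i if α_i > 1, else 0.
α_i > 1 for i ∈ {4, 5}; NE contributions (0, 0, 0, 19, 8, 0), G = 27.
u_2 = (16 − 0) + 0.6·27 = 32.2.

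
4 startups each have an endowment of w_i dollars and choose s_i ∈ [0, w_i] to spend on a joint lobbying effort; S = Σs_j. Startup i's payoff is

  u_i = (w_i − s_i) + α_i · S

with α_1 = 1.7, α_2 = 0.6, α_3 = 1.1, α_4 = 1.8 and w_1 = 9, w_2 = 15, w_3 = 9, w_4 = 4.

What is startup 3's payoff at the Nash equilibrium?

∂u_i/∂s_i = α_i − 1, so startup i contributes w_i if α_i > 1, else 0.
α_i > 1 for i ∈ {1, 3, 4}; NE contributions (9, 0, 9, 4), S = 22.
u_3 = (9 − 9) + 1.1·22 = 24.2.

24.2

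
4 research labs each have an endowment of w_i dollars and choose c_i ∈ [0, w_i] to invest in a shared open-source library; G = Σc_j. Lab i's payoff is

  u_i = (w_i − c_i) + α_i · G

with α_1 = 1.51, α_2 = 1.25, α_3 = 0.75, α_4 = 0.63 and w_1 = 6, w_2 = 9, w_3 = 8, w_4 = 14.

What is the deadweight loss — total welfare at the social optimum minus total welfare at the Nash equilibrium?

∂u_i/∂c_i = α_i − 1, so lab i contributes w_i if α_i > 1, else 0.
α_i > 1 for i ∈ {1, 2}; NE contributions (6, 9, 0, 0), G = 15.
W^NE = Σw_i − G^NE + (Σα_i)·G^NE = 37 + 3.14·15 = 84.1.
Planner: ∂(Σu_j)/∂c_i = Σα_j − 1 = 3.14 > 0, so everyone contributes w_i; G^SO = 37, W^SO = 37 + 3.14·37 = 153.18.
Deadweight loss = 69.08.

69.08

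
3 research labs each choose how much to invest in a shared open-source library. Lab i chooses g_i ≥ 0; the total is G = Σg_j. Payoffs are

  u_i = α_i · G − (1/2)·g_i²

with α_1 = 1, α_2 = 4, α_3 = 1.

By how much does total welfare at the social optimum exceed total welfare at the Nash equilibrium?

Lab i's FOC: ∂u_i/∂g_i = α_i − g_i = 0, so g_i* = α_i.
NE contributions = (1, 4, 1); G = 6.
W^NE = (Σα)·G − ½Σα_i² = 6² − ½·18 = 27.
Planner sets g_i = Σα_j = 6 for every i, so G^SO = 3·6 = 18.
W^SO = (Σα)·G^SO − ½·3·(Σα)² = (3/2)·6² = 54.
Deadweight loss = W^SO − W^NE = 27.

27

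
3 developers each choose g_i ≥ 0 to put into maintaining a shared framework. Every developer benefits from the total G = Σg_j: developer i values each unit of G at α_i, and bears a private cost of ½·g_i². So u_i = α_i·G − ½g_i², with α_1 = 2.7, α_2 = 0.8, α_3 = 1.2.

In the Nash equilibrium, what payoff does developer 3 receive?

Developer i's FOC: ∂u_i/∂g_i = α_i − g_i = 0, so g_i* = α_i.
NE contributions = (2.7, 0.8, 1.2); G = 4.7.
u_3 = α_3·G − ½·(g_3)² = 1.2·4.7 − ½·1.2² = 4.92.

4.92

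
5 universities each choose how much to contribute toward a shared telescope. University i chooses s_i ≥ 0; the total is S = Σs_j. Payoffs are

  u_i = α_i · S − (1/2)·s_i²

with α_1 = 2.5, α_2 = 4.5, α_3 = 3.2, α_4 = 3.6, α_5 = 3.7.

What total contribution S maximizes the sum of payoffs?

87.5

Planner FOC: ∂(Σu_j)/∂s_i = (Σα_j) − s_i = 0, so s_i^SO = Σα_j = 17.5 for every i; S^SO = 87.5.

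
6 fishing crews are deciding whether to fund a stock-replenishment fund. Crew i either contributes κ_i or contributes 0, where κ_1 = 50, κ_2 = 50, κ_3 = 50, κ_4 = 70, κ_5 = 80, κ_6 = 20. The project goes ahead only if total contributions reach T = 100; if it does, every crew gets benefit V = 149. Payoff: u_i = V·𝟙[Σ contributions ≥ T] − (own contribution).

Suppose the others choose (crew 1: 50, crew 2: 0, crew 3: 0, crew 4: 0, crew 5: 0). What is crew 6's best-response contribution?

Others' total = 50. Even contributing 20 gives 70 < 100: no benefit either way.
Best response: 0.

0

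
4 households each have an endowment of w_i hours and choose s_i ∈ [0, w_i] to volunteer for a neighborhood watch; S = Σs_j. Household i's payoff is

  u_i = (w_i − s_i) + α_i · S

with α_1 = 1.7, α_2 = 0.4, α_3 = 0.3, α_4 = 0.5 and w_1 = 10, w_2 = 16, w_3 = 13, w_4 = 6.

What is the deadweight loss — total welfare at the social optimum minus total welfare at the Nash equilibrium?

66.5

∂u_i/∂s_i = α_i − 1, so household i contributes w_i if α_i > 1, else 0.
α_i > 1 for i ∈ {1}; NE contributions (10, 0, 0, 0), S = 10.
W^NE = Σw_i − S^NE + (Σα_i)·S^NE = 45 + 1.9·10 = 64.
Planner: ∂(Σu_j)/∂s_i = Σα_j − 1 = 1.9 > 0, so everyone contributes w_i; S^SO = 45, W^SO = 45 + 1.9·45 = 130.5.
Deadweight loss = 66.5.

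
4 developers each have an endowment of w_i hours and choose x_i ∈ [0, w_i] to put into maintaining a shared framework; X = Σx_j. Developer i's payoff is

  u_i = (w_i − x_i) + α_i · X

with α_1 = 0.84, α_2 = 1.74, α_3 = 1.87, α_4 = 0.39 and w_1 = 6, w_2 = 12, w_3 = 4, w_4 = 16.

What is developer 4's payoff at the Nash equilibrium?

22.24

∂u_i/∂x_i = α_i − 1, so developer i contributes w_i if α_i > 1, else 0.
α_i > 1 for i ∈ {2, 3}; NE contributions (0, 12, 4, 0), X = 16.
u_4 = (16 − 0) + 0.39·16 = 22.24.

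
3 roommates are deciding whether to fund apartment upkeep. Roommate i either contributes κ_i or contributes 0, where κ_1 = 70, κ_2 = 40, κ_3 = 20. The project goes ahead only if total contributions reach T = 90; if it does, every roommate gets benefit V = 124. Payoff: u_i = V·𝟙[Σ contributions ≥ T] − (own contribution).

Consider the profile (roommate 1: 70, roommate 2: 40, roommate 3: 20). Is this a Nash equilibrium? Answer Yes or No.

No

Total = 130 ≥ 90: provided.
Roommate 1 (pledges 70, payoff 54): dropping to 0 → total 60, payoff 0. No gain.
Roommate 2 (pledges 40, payoff 84): dropping to 0 → total 90, payoff 124. Profitable deviation.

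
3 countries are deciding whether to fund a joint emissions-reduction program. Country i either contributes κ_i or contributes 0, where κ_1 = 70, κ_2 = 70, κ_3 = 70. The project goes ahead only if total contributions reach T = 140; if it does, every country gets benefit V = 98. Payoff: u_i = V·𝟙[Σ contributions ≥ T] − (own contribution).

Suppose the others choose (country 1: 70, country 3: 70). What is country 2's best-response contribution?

Others' total = 140 ≥ 140; contributing adds cost 70 for no extra benefit.
Best response: 0.

0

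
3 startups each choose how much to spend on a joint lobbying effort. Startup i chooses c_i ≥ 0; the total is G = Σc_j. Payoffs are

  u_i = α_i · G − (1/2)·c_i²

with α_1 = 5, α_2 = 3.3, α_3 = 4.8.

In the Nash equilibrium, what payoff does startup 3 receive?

51.36

Startup i's FOC: ∂u_i/∂c_i = α_i − c_i = 0, so c_i* = α_i.
NE contributions = (5, 3.3, 4.8); G = 13.1.
u_3 = α_3·G − ½·(c_3)² = 4.8·13.1 − ½·4.8² = 51.36.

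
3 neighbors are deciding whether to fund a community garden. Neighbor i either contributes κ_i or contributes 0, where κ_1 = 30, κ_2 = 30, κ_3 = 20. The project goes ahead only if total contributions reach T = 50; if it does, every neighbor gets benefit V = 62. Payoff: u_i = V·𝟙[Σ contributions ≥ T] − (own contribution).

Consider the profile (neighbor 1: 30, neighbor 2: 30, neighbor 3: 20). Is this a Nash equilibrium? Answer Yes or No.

No

Total = 80 ≥ 50: provided.
Neighbor 1 (pledges 30, payoff 32): dropping to 0 → total 50, payoff 62. Profitable deviation.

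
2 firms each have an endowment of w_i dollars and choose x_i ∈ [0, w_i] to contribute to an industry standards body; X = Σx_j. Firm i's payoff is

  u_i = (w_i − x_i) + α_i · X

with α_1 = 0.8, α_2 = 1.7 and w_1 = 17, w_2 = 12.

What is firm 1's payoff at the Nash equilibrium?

∂u_i/∂x_i = α_i − 1, so firm i contributes w_i if α_i > 1, else 0.
α_i > 1 for i ∈ {2}; NE contributions (0, 12), X = 12.
u_1 = (17 − 0) + 0.8·12 = 26.6.

26.6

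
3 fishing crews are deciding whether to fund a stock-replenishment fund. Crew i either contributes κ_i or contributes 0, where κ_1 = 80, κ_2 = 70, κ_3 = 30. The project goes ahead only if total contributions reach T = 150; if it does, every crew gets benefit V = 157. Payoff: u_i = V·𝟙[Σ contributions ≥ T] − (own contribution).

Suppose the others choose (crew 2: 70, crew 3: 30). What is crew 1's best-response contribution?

Others' total = 100. Contributing 80 brings total to 180 ≥ 150: gain V − κ_1 = 77.
Best response: 80.

80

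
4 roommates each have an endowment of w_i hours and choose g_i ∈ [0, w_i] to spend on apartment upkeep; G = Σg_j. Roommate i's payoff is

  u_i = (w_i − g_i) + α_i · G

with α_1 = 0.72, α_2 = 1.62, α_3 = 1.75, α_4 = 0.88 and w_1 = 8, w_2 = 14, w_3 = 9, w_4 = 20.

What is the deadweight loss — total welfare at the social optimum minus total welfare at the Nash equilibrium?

∂u_i/∂g_i = α_i − 1, so roommate i contributes w_i if α_i > 1, else 0.
α_i > 1 for i ∈ {2, 3}; NE contributions (0, 14, 9, 0), G = 23.
W^NE = Σw_i − G^NE + (Σα_i)·G^NE = 51 + 3.97·23 = 142.31.
Planner: ∂(Σu_j)/∂g_i = Σα_j − 1 = 3.97 > 0, so everyone contributes w_i; G^SO = 51, W^SO = 51 + 3.97·51 = 253.47.
Deadweight loss = 111.16.

111.16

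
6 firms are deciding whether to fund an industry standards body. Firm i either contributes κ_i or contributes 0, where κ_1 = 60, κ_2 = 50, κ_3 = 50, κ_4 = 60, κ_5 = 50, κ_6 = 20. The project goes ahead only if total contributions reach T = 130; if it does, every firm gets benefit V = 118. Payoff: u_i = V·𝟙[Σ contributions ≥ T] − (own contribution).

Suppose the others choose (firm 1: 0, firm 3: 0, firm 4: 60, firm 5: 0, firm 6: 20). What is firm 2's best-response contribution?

50

Others' total = 80. Contributing 50 brings total to 130 ≥ 130: gain V − κ_2 = 68.
Best response: 50.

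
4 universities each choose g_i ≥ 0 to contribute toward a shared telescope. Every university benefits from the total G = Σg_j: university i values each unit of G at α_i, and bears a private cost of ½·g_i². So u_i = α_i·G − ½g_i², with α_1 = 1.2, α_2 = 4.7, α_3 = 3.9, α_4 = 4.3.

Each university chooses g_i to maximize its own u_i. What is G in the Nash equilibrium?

14.1

University i's FOC: ∂u_i/∂g_i = α_i − g_i = 0, so g_i* = α_i.
NE contributions = (1.2, 4.7, 3.9, 4.3); G = 14.1.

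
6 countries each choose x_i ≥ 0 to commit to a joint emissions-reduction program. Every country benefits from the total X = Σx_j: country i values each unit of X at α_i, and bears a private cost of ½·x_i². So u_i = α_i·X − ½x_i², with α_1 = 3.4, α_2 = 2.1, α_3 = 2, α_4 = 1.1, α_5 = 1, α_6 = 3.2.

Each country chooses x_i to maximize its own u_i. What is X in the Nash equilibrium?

12.8

Country i's FOC: ∂u_i/∂x_i = α_i − x_i = 0, so x_i* = α_i.
NE contributions = (3.4, 2.1, 2, 1.1, 1, 3.2); X = 12.8.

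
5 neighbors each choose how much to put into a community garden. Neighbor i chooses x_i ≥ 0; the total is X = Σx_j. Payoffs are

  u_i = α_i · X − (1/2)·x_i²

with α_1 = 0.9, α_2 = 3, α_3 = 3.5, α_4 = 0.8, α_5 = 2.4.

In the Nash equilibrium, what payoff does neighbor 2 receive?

27.3

Neighbor i's FOC: ∂u_i/∂x_i = α_i − x_i = 0, so x_i* = α_i.
NE contributions = (0.9, 3, 3.5, 0.8, 2.4); X = 10.6.
u_2 = α_2·X − ½·(x_2)² = 3·10.6 − ½·3² = 27.3.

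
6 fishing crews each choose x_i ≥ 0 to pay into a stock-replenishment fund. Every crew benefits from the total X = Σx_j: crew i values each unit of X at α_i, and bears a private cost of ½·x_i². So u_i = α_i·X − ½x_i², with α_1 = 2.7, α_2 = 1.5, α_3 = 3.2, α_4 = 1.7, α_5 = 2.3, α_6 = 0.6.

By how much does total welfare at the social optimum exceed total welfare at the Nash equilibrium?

Crew i's FOC: ∂u_i/∂x_i = α_i − x_i = 0, so x_i* = α_i.
NE contributions = (2.7, 1.5, 3.2, 1.7, 2.3, 0.6); X = 12.
W^NE = (Σα)·X − ½Σα_i² = 12² − ½·28.32 = 129.84.
Planner sets x_i = Σα_j = 12 for every i, so X^SO = 6·12 = 72.
W^SO = (Σα)·X^SO − ½·6·(Σα)² = (6/2)·12² = 432.
Deadweight loss = W^SO − W^NE = 302.16.

302.16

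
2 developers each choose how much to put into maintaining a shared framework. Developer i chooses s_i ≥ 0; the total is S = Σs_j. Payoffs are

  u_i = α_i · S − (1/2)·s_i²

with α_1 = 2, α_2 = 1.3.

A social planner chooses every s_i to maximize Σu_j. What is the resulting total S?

6.6

Planner FOC: ∂(Σu_j)/∂s_i = (Σα_j) − s_i = 0, so s_i^SO = Σα_j = 3.3 for every i; S^SO = 6.6.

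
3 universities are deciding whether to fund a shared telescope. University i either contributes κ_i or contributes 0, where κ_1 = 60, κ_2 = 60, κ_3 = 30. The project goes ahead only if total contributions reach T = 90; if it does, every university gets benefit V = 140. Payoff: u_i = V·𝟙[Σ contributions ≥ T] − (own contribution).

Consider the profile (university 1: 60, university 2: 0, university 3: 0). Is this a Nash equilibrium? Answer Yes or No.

Total = 60 < 90: not provided.
University 1 (pledges 60, payoff -60): dropping to 0 → total 0, payoff 0. Profitable deviation.

No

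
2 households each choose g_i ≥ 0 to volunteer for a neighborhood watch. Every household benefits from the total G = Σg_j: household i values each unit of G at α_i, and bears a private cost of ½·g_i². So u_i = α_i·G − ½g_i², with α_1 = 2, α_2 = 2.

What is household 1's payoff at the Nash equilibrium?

6

Household i's FOC: ∂u_i/∂g_i = α_i − g_i = 0, so g_i* = α_i.
NE contributions = (2, 2); G = 4.
u_1 = α_1·G − ½·(g_1)² = 2·4 − ½·2² = 6.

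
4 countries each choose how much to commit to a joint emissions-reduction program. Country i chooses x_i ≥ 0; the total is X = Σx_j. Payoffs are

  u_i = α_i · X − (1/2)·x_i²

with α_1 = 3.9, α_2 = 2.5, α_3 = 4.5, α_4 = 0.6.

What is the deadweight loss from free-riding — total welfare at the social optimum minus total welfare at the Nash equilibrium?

Country i's FOC: ∂u_i/∂x_i = α_i − x_i = 0, so x_i* = α_i.
NE contributions = (3.9, 2.5, 4.5, 0.6); X = 11.5.
W^NE = (Σα)·X − ½Σα_i² = 11.5² − ½·42.07 = 111.215.
Planner sets x_i = Σα_j = 11.5 for every i, so X^SO = 4·11.5 = 46.
W^SO = (Σα)·X^SO − ½·4·(Σα)² = (4/2)·11.5² = 264.5.
Deadweight loss = W^SO − W^NE = 153.285.

153.285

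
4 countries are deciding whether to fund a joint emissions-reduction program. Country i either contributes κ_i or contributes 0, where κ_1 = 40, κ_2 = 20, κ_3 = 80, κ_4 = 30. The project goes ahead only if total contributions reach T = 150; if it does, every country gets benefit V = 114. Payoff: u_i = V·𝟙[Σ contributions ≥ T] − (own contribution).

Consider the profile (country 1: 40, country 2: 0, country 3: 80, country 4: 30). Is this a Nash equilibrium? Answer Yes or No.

Total = 150 ≥ 150: provided.
Country 1 (pledges 40, payoff 74): dropping to 0 → total 110, payoff 0. No gain.
Country 2 (pledges 0, payoff 114): pledging 20 → total 170, payoff 94. No gain.
Country 3 (pledges 80, payoff 34): dropping to 0 → total 70, payoff 0. No gain.
Country 4 (pledges 30, payoff 84): dropping to 0 → total 120, payoff 0. No gain.

Yes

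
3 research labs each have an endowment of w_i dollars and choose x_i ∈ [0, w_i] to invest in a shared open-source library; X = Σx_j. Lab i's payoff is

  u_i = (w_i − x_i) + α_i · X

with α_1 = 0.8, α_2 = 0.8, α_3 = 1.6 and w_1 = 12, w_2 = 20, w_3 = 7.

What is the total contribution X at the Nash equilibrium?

∂u_i/∂x_i = α_i − 1, so lab i contributes w_i if α_i > 1, else 0.
α_i > 1 for i ∈ {3}; NE contributions (0, 0, 7), X = 7.

7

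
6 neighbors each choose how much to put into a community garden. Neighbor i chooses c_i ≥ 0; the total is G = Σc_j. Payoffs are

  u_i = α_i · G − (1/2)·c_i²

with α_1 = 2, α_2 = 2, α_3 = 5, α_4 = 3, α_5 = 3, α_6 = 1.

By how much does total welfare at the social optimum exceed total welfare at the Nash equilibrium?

Neighbor i's FOC: ∂u_i/∂c_i = α_i − c_i = 0, so c_i* = α_i.
NE contributions = (2, 2, 5, 3, 3, 1); G = 16.
W^NE = (Σα)·G − ½Σα_i² = 16² − ½·52 = 230.
Planner sets c_i = Σα_j = 16 for every i, so G^SO = 6·16 = 96.
W^SO = (Σα)·G^SO − ½·6·(Σα)² = (6/2)·16² = 768.
Deadweight loss = W^SO − W^NE = 538.

538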